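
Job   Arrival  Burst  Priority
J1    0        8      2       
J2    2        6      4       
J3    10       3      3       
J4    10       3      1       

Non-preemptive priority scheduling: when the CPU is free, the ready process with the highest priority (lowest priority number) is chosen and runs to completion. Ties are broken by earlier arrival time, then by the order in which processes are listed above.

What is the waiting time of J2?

6

Timeline: | J1 0-8 | J2 8-14 | J4 14-17 | J3 17-20 |
Completion: J1=8  J2=14  J3=20  J4=17
Waiting(J2) = turnaround − burst = 12 − 6 = 6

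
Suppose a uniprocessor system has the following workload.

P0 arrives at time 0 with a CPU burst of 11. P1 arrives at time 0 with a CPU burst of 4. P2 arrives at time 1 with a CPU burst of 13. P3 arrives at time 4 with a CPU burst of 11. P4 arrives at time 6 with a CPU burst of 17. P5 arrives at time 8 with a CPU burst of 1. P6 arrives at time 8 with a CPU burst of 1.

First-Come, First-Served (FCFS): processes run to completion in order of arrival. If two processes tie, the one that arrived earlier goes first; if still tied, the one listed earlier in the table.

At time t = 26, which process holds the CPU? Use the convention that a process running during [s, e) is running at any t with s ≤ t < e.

Timeline: | P0 0-11 | P1 11-15 | P2 15-28 | P3 28-39 | P4 39-56 | P5 56-57 | P6 57-58 |
Completion: P0=11  P1=15  P2=28  P3=39  P4=56  P5=57  P6=58

P2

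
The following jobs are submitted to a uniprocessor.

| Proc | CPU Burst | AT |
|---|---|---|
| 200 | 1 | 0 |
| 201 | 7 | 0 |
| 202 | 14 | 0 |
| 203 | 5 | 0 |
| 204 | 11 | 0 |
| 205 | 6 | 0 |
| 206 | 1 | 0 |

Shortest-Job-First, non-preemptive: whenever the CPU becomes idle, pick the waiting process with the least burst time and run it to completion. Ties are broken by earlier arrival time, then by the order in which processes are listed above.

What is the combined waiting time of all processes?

74

Schedule: | 200 0-1 | 206 1-2 | 203 2-7 | 205 7-13 | 201 13-20 | 204 20-31 | 202 31-45 |
Completion: 200=1  201=20  202=45  203=7  204=31  205=13  206=2
Waiting = turnaround − burst: 200=0, 201=13, 202=31, 203=2, 204=20, 205=7, 206=1
Total waiting = 0 + 13 + 31 + 2 + 20 + 7 + 1 = 74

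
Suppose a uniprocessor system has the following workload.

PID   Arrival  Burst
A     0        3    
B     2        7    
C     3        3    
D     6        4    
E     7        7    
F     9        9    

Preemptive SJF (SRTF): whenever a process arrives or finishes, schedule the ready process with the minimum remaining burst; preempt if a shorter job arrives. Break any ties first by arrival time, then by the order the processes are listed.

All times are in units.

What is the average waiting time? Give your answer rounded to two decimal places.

Gantt: | A 0-3 | C 3-6 | D 6-10 | B 10-17 | E 17-24 | F 24-33 |
Completion: A=3  B=17  C=6  D=10  E=24  F=33
Waiting times: A=0, B=8, C=0, D=0, E=10, F=15
Average waiting = (0+8+0+0+10+15) / 6 = 33/6 = 5.50

5.50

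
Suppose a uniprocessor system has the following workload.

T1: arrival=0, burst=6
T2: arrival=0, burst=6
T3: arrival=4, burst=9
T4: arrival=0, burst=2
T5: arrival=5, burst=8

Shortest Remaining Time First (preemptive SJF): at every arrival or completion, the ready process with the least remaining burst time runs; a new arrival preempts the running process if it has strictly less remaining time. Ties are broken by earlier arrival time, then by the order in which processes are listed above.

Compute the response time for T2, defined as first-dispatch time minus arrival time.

8

Timeline: | T4 0-2 | T1 2-8 | T2 8-14 | T5 14-22 | T3 22-31 |
Completion: T1=8  T2=14  T3=31  T4=2  T5=22
Turnaround (C−A): T1=8  T2=14  T3=27  T4=2  T5=17
Response(T2) = first start − arrival = 8 − 0 = 8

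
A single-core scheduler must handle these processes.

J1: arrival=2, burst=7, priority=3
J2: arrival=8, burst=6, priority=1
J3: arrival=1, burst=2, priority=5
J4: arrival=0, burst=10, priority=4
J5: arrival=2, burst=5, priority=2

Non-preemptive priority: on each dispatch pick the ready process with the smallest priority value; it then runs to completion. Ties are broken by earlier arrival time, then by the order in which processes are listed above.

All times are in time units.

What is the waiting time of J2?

Timeline: | J4 0-10 | J2 10-16 | J5 16-21 | J1 21-28 | J3 28-30 |
Completion: J1=28  J2=16  J3=30  J4=10  J5=21
Waiting(J2) = turnaround − burst = 8 − 6 = 2

2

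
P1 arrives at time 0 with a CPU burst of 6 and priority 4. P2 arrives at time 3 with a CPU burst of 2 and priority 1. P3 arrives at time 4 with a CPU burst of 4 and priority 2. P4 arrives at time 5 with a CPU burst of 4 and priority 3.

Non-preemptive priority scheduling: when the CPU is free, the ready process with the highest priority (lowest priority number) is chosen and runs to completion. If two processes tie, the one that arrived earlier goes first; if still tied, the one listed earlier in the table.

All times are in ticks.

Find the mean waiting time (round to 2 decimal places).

Schedule: | P1 0-6 | P2 6-8 | P3 8-12 | P4 12-16 |
Completion: P1=6  P2=8  P3=12  P4=16
Waiting times: P1=0, P2=3, P3=4, P4=7
Average waiting = (0+3+4+7) / 4 = 14/4 = 3.50

3.50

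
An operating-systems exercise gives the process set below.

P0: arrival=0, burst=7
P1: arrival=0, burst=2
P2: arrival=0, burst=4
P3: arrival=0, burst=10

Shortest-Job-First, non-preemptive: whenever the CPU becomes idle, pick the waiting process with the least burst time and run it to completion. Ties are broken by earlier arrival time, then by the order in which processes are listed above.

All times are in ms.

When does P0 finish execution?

13

Gantt: | P1 0-2 | P2 2-6 | P0 6-13 | P3 13-23 |
Completion: P0=13  P1=2  P2=6  P3=23
Turnaround (C−A): P0=13  P1=2  P2=6  P3=23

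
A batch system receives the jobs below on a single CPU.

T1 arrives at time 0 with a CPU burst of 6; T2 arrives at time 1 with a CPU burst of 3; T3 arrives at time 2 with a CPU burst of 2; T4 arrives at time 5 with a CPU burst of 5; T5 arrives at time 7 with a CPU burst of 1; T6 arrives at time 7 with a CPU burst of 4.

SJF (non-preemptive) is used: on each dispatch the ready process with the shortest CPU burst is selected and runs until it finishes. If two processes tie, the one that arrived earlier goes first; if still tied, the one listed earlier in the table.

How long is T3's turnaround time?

6

Timeline: | T1 0-6 | T3 6-8 | T5 8-9 | T2 9-12 | T6 12-16 | T4 16-21 |
Completion: T1=6  T2=12  T3=8  T4=21  T5=9  T6=16
Turnaround(T3) = completion − arrival = 8 − 2 = 6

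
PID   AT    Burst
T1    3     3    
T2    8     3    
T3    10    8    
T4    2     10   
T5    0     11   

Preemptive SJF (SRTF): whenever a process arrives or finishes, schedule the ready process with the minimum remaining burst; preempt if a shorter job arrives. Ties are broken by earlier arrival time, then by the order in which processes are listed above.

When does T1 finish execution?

Timeline: | T5 0-3 | T1 3-6 | T5 6-8 | T2 8-11 | T5 11-17 | T3 17-25 | T4 25-35 |
Completion: T1=6  T2=11  T3=25  T4=35  T5=17
Turnaround (C−A): T1=3  T2=3  T3=15  T4=33  T5=17

6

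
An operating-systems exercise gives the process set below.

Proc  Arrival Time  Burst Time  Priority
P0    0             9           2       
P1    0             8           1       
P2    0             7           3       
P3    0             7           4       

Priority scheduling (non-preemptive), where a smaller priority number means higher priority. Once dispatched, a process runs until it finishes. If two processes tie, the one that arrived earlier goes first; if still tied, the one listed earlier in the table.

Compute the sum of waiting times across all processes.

49

Gantt: | P1 0-8 | P0 8-17 | P2 17-24 | P3 24-31 |
Completion: P0=17  P1=8  P2=24  P3=31
Waiting = turnaround − burst: P0=8, P1=0, P2=17, P3=24
Total waiting = 8 + 0 + 17 + 24 = 49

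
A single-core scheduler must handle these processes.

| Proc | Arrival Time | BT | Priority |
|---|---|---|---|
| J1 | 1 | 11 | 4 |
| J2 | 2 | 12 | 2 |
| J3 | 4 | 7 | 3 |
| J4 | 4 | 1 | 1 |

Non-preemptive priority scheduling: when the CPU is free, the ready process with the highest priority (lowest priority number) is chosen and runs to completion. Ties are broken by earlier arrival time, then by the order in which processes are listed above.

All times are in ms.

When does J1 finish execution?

Gantt: | idle 0-1 | J1 1-12 | J4 12-13 | J2 13-25 | J3 25-32 |
Completion: J1=12  J2=25  J3=32  J4=13
Turnaround (C−A): J1=11  J2=23  J3=28  J4=9

12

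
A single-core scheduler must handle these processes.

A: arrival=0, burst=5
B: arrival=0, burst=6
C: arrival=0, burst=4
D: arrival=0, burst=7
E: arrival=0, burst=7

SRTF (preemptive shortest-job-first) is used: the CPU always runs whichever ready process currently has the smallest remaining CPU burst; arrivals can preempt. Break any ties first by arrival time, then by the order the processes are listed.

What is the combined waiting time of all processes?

50

Gantt: | C 0-4 | A 4-9 | B 9-15 | D 15-22 | E 22-29 |
Completion: A=9  B=15  C=4  D=22  E=29
Waiting = turnaround − burst: A=4, B=9, C=0, D=15, E=22
Total waiting = 4 + 9 + 0 + 15 + 22 = 50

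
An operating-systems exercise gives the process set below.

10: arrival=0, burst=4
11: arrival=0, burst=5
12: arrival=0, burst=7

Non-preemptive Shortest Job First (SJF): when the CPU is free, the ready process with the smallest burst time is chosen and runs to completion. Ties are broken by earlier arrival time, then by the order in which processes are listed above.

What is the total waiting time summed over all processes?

Schedule: | 10 0-4 | 11 4-9 | 12 9-16 |
Completion: 10=4  11=9  12=16
Turnaround (C−A): 10=4  11=9  12=16
Waiting = turnaround − burst: 10=0, 11=4, 12=9
Total waiting = 0 + 4 + 9 = 13

13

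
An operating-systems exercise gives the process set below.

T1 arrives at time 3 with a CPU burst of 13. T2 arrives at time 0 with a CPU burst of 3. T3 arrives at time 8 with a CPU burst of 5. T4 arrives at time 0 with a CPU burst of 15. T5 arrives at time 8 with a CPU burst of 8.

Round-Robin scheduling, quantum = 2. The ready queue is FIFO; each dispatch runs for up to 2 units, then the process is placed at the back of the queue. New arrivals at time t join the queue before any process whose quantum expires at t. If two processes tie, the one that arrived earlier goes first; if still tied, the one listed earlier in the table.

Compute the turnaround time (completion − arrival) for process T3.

Timeline: | T2 0-2 | T4 2-4 | T2 4-5 | T1 5-7 | T4 7-9 | T1 9-11 | T3 11-13 | T5 13-15 | T4 15-17 | T1 17-19 | T3 19-21 | T5 21-23 | T4 23-25 | T1 25-27 | T3 27-28 | T5 28-30 | T4 30-32 | T1 32-34 | T5 34-36 | T4 36-38 | T1 38-40 | T4 40-42 | T1 42-43 | T4 43-44 |
Completion: T1=43  T2=5  T3=28  T4=44  T5=36
Turnaround (C−A): T1=40  T2=5  T3=20  T4=44  T5=28
Turnaround(T3) = completion − arrival = 28 − 8 = 20

20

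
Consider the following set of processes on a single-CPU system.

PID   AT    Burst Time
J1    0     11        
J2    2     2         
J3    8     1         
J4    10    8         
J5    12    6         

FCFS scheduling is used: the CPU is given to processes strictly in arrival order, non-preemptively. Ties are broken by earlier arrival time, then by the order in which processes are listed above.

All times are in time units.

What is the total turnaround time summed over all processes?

56

Schedule: | J1 0-11 | J2 11-13 | J3 13-14 | J4 14-22 | J5 22-28 |
Completion: J1=11  J2=13  J3=14  J4=22  J5=28
Turnaround = completion − arrival: J1=11, J2=11, J3=6, J4=12, J5=16
Total turnaround = 11 + 11 + 6 + 12 + 16 = 56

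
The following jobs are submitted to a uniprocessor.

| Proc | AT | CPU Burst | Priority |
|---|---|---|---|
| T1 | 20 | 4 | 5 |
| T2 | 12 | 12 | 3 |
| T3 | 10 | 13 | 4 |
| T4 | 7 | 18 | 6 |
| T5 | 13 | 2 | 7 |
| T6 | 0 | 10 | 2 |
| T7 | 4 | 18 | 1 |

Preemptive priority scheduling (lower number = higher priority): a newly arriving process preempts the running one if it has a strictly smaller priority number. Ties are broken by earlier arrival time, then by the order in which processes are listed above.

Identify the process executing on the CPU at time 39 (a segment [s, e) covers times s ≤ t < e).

Timeline: | T6 0-4 | T7 4-22 | T6 22-28 | T2 28-40 | T3 40-53 | T1 53-57 | T4 57-75 | T5 75-77 |
Completion: T1=57  T2=40  T3=53  T4=75  T5=77  T6=28  T7=22

T2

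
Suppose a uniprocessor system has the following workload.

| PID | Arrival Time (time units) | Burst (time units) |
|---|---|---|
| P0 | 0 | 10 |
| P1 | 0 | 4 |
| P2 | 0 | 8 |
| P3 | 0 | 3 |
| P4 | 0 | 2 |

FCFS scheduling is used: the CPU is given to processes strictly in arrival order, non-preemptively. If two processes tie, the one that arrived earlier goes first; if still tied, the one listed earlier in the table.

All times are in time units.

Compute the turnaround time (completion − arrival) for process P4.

27

Timeline: | P0 0-10 | P1 10-14 | P2 14-22 | P3 22-25 | P4 25-27 |
Completion: P0=10  P1=14  P2=22  P3=25  P4=27
Turnaround (C−A): P0=10  P1=14  P2=22  P3=25  P4=27
Turnaround(P4) = completion − arrival = 27 − 0 = 27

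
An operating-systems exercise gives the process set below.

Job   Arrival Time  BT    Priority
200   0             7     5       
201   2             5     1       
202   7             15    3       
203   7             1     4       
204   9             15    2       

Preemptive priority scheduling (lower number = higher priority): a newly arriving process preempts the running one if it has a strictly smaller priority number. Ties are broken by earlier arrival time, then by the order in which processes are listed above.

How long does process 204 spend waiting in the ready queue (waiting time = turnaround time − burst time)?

0

Gantt: | 200 0-2 | 201 2-7 | 202 7-9 | 204 9-24 | 202 24-37 | 203 37-38 | 200 38-43 |
Completion: 200=43  201=7  202=37  203=38  204=24
Turnaround (C−A): 200=43  201=5  202=30  203=31  204=15
Waiting(204) = turnaround − burst = 15 − 15 = 0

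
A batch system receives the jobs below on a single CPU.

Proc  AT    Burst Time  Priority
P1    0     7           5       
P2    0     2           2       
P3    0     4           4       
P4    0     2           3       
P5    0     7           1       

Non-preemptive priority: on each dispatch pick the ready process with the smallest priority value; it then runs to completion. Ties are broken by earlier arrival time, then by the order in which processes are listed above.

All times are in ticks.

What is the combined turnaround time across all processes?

Gantt: | P5 0-7 | P2 7-9 | P4 9-11 | P3 11-15 | P1 15-22 |
Completion: P1=22  P2=9  P3=15  P4=11  P5=7
Turnaround = completion − arrival: P1=22, P2=9, P3=15, P4=11, P5=7
Total turnaround = 22 + 9 + 15 + 11 + 7 = 64

64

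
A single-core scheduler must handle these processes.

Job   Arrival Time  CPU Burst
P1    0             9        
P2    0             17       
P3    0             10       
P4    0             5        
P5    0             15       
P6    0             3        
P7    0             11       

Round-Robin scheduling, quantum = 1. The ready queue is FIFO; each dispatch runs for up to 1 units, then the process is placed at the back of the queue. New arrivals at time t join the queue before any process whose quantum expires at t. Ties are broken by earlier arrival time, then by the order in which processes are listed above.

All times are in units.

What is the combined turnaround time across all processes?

353

Schedule: | P1 0-1 | P2 1-2 | P3 2-3 | P4 3-4 | P5 4-5 | P6 5-6 | P7 6-7 | P1 7-8 | P2 8-9 | P3 9-10 | P4 10-11 | P5 11-12 | P6 12-13 | P7 13-14 | P1 14-15 | P2 15-16 | P3 16-17 | P4 17-18 | P5 18-19 | P6 19-20 | P7 20-21 | P1 21-22 | P2 22-23 | P3 23-24 | P4 24-25 | P5 25-26 | P7 26-27 | P1 27-28 | P2 28-29 | P3 29-30 | P4 30-31 | P5 31-32 | P7 32-33 | P1 33-34 | P2 34-35 | P3 35-36 | P5 36-37 | P7 37-38 | P1 38-39 | P2 39-40 | P3 40-41 | P5 41-42 | P7 42-43 | P1 43-44 | P2 44-45 | P3 45-46 | P5 46-47 | P7 47-48 | P1 48-49 | P2 49-50 | P3 50-51 | P5 51-52 | P7 52-53 | P2 53-54 | P3 54-55 | P5 55-56 | P7 56-57 | P2 57-58 | P5 58-59 | P7 59-60 | P2 60-61 | P5 61-62 | P2 62-63 | P5 63-64 | P2 64-65 | P5 65-66 | P2 66-67 | P5 67-68 | P2 68-70 |
Completion: P1=49  P2=70  P3=55  P4=31  P5=68  P6=20  P7=60
Turnaround (C−A): P1=49  P2=70  P3=55  P4=31  P5=68  P6=20  P7=60
Turnaround = completion − arrival: P1=49, P2=70, P3=55, P4=31, P5=68, P6=20, P7=60
Total turnaround = 49 + 70 + 55 + 31 + 68 + 20 + 60 = 353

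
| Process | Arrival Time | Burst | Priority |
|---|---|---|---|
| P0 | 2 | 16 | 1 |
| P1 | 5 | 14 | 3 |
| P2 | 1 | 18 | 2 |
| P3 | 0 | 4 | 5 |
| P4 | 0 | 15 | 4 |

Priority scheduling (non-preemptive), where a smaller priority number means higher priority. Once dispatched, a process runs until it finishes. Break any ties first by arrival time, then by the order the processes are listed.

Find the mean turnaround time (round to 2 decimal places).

43.40

Timeline: | P4 0-15 | P0 15-31 | P2 31-49 | P1 49-63 | P3 63-67 |
Completion: P0=31  P1=63  P2=49  P3=67  P4=15
Turnaround (C−A): P0=29  P1=58  P2=48  P3=67  P4=15
Turnaround times: P0=29, P1=58, P2=48, P3=67, P4=15
Average turnaround = (29+58+48+67+15) / 5 = 217/5 = 43.40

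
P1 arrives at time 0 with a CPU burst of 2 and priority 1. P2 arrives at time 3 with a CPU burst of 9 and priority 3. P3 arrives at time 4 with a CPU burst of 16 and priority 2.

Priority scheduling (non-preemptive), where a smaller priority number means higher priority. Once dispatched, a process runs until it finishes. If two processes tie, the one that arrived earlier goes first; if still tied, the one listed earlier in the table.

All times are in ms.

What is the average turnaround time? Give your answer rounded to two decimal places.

Timeline: | P1 0-2 | idle 2-3 | P2 3-12 | P3 12-28 |
Completion: P1=2  P2=12  P3=28
Turnaround (C−A): P1=2  P2=9  P3=24
Turnaround times: P1=2, P2=9, P3=24
Average turnaround = (2+9+24) / 3 = 35/3 = 11.67

11.67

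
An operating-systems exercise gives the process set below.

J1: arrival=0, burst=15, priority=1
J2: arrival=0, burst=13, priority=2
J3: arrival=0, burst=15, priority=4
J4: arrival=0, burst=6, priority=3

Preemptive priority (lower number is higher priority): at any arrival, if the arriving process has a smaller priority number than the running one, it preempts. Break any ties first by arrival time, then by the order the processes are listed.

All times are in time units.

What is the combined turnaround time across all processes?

Schedule: | J1 0-15 | J2 15-28 | J4 28-34 | J3 34-49 |
Completion: J1=15  J2=28  J3=49  J4=34
Turnaround (C−A): J1=15  J2=28  J3=49  J4=34
Turnaround = completion − arrival: J1=15, J2=28, J3=49, J4=34
Total turnaround = 15 + 28 + 49 + 34 = 126

126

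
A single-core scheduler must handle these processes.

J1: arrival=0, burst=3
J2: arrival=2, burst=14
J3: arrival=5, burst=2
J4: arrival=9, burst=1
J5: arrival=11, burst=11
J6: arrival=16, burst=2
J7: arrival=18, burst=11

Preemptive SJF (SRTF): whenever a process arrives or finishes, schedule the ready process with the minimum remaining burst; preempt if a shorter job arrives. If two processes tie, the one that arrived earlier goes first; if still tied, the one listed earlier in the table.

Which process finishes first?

J1

Timeline: | J1 0-3 | J2 3-5 | J3 5-7 | J2 7-9 | J4 9-10 | J2 10-16 | J6 16-18 | J2 18-22 | J5 22-33 | J7 33-44 |
Completion: J1=3  J2=22  J3=7  J4=10  J5=33  J6=18  J7=44
Turnaround (C−A): J1=3  J2=20  J3=2  J4=1  J5=22  J6=2  J7=26
Finish order: J1 → J3 → J4 → J6 → J2 → J5 → J7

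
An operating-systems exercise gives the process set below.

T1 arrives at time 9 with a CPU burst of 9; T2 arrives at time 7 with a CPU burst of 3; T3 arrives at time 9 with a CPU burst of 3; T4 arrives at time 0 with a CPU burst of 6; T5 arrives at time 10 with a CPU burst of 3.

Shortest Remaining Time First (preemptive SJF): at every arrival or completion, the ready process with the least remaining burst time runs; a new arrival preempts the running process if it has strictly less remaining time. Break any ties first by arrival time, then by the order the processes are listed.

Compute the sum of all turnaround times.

Schedule: | T4 0-6 | idle 6-7 | T2 7-10 | T3 10-13 | T5 13-16 | T1 16-25 |
Completion: T1=25  T2=10  T3=13  T4=6  T5=16
Turnaround = completion − arrival: T1=16, T2=3, T3=4, T4=6, T5=6
Total turnaround = 16 + 3 + 4 + 6 + 6 = 35

35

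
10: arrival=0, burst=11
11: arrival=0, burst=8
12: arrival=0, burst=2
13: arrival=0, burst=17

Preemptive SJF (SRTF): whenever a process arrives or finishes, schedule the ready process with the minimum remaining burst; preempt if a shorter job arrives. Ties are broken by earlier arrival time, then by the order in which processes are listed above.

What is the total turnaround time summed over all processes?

Schedule: | 12 0-2 | 11 2-10 | 10 10-21 | 13 21-38 |
Completion: 10=21  11=10  12=2  13=38
Turnaround = completion − arrival: 10=21, 11=10, 12=2, 13=38
Total turnaround = 21 + 10 + 2 + 38 = 71

71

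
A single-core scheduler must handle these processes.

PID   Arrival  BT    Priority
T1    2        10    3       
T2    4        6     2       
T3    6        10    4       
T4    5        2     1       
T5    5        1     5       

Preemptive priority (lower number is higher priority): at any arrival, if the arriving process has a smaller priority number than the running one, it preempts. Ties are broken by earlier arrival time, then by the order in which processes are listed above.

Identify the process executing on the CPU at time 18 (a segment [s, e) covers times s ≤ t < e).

Timeline: | idle 0-2 | T1 2-4 | T2 4-5 | T4 5-7 | T2 7-12 | T1 12-20 | T3 20-30 | T5 30-31 |
Completion: T1=20  T2=12  T3=30  T4=7  T5=31

T1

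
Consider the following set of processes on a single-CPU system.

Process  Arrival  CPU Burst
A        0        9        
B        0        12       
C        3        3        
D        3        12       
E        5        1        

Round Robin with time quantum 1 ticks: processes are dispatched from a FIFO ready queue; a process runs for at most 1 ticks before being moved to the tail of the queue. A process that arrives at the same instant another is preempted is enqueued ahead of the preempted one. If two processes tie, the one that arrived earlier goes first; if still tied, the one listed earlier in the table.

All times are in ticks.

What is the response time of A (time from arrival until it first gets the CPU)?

0

Timeline: | A 0-1 | B 1-2 | A 2-3 | B 3-4 | C 4-5 | D 5-6 | A 6-7 | B 7-8 | E 8-9 | C 9-10 | D 10-11 | A 11-12 | B 12-13 | C 13-14 | D 14-15 | A 15-16 | B 16-17 | D 17-18 | A 18-19 | B 19-20 | D 20-21 | A 21-22 | B 22-23 | D 23-24 | A 24-25 | B 25-26 | D 26-27 | A 27-28 | B 28-29 | D 29-30 | B 30-31 | D 31-32 | B 32-33 | D 33-34 | B 34-35 | D 35-37 |
Completion: A=28  B=35  C=14  D=37  E=9
Turnaround (C−A): A=28  B=35  C=11  D=34  E=4
Response(A) = first start − arrival = 0 − 0 = 0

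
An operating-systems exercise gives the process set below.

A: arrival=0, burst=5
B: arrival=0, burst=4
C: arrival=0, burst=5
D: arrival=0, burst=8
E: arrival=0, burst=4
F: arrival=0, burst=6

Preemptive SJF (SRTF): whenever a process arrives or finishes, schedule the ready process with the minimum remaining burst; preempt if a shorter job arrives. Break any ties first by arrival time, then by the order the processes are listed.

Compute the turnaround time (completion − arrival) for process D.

Schedule: | B 0-4 | E 4-8 | A 8-13 | C 13-18 | F 18-24 | D 24-32 |
Completion: A=13  B=4  C=18  D=32  E=8  F=24
Turnaround (C−A): A=13  B=4  C=18  D=32  E=8  F=24
Turnaround(D) = completion − arrival = 32 − 0 = 32

32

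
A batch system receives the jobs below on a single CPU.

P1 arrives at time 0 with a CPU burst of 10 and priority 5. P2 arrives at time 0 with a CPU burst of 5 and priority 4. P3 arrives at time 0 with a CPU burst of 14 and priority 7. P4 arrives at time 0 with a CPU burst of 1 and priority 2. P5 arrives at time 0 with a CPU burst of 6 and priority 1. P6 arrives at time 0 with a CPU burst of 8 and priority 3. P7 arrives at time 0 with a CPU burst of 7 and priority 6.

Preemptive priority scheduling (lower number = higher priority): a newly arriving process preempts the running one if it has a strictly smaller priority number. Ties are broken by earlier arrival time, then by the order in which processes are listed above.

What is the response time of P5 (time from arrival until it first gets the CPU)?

0

Gantt: | P5 0-6 | P4 6-7 | P6 7-15 | P2 15-20 | P1 20-30 | P7 30-37 | P3 37-51 |
Completion: P1=30  P2=20  P3=51  P4=7  P5=6  P6=15  P7=37
Response(P5) = first start − arrival = 0 − 0 = 0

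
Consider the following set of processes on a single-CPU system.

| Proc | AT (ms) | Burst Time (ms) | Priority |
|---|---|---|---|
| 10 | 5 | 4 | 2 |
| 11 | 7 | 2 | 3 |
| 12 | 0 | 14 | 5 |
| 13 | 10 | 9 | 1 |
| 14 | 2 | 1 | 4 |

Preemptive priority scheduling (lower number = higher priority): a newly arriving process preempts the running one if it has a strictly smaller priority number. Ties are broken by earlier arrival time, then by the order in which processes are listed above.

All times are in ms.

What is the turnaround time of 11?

Schedule: | 12 0-2 | 14 2-3 | 12 3-5 | 10 5-9 | 11 9-10 | 13 10-19 | 11 19-20 | 12 20-30 |
Completion: 10=9  11=20  12=30  13=19  14=3
Turnaround (C−A): 10=4  11=13  12=30  13=9  14=1
Turnaround(11) = completion − arrival = 20 − 7 = 13

13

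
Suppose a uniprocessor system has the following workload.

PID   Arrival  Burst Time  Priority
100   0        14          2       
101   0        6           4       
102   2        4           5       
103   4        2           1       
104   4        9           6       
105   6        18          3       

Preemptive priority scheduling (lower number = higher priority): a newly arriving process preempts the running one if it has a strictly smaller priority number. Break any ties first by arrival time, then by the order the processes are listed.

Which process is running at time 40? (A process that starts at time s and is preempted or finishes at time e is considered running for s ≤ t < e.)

102

Timeline: | 100 0-4 | 103 4-6 | 100 6-16 | 105 16-34 | 101 34-40 | 102 40-44 | 104 44-53 |
Completion: 100=16  101=40  102=44  103=6  104=53  105=34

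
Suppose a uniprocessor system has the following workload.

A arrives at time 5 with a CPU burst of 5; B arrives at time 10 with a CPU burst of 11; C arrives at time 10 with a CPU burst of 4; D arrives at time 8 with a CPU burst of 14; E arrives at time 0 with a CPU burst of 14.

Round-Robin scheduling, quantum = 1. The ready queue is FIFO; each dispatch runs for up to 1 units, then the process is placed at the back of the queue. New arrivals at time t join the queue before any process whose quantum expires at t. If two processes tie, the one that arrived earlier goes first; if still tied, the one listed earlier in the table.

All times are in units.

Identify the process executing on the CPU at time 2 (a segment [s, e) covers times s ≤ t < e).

E

Gantt: | E 0-5 | A 5-6 | E 6-7 | A 7-8 | E 8-9 | D 9-10 | A 10-11 | E 11-12 | B 12-13 | C 13-14 | D 14-15 | A 15-16 | E 16-17 | B 17-18 | C 18-19 | D 19-20 | A 20-21 | E 21-22 | B 22-23 | C 23-24 | D 24-25 | E 25-26 | B 26-27 | C 27-28 | D 28-29 | E 29-30 | B 30-31 | D 31-32 | E 32-33 | B 33-34 | D 34-35 | E 35-36 | B 36-37 | D 37-38 | B 38-39 | D 39-40 | B 40-41 | D 41-42 | B 42-43 | D 43-44 | B 44-45 | D 45-48 |
Completion: A=21  B=45  C=28  D=48  E=36
Turnaround (C−A): A=16  B=35  C=18  D=40  E=36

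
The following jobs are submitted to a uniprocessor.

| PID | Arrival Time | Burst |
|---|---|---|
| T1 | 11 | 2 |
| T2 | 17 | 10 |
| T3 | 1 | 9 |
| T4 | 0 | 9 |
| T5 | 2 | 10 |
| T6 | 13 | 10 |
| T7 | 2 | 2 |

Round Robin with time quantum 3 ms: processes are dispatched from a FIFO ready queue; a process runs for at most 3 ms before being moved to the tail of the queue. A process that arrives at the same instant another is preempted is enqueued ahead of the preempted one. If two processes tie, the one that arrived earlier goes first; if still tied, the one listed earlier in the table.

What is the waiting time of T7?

Timeline: | T4 0-3 | T3 3-6 | T5 6-9 | T7 9-11 | T4 11-14 | T3 14-17 | T5 17-20 | T1 20-22 | T6 22-25 | T4 25-28 | T2 28-31 | T3 31-34 | T5 34-37 | T6 37-40 | T2 40-43 | T5 43-44 | T6 44-47 | T2 47-50 | T6 50-51 | T2 51-52 |
Completion: T1=22  T2=52  T3=34  T4=28  T5=44  T6=51  T7=11
Waiting(T7) = turnaround − burst = 9 − 2 = 7

7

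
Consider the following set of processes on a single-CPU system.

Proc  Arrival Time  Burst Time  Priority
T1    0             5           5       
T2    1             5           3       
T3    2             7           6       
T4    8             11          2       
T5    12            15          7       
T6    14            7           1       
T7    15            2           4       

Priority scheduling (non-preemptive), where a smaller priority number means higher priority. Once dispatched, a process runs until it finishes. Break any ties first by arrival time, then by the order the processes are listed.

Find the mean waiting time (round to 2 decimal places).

11.29

Schedule: | T1 0-5 | T2 5-10 | T4 10-21 | T6 21-28 | T7 28-30 | T3 30-37 | T5 37-52 |
Completion: T1=5  T2=10  T3=37  T4=21  T5=52  T6=28  T7=30
Waiting times: T1=0, T2=4, T3=28, T4=2, T5=25, T6=7, T7=13
Average waiting = (0+4+28+2+25+7+13) / 7 = 79/7 = 11.29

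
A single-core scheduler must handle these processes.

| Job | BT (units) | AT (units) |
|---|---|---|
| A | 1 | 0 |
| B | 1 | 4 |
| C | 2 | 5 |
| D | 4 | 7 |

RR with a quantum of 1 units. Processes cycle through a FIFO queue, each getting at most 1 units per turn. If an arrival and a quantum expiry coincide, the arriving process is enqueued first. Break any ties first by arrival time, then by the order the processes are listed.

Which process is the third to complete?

C

Timeline: | A 0-1 | idle 1-4 | B 4-5 | C 5-7 | D 7-11 |
Completion: A=1  B=5  C=7  D=11
Turnaround (C−A): A=1  B=1  C=2  D=4
Finish order: A → B → C → D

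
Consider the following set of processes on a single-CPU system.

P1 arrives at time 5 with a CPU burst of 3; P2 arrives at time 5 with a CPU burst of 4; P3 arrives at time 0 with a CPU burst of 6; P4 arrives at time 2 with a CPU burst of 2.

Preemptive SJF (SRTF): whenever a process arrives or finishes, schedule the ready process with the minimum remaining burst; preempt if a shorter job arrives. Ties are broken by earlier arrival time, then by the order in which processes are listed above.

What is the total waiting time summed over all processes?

11

Timeline: | P3 0-2 | P4 2-4 | P3 4-8 | P1 8-11 | P2 11-15 |
Completion: P1=11  P2=15  P3=8  P4=4
Turnaround (C−A): P1=6  P2=10  P3=8  P4=2
Waiting = turnaround − burst: P1=3, P2=6, P3=2, P4=0
Total waiting = 3 + 6 + 2 + 0 = 11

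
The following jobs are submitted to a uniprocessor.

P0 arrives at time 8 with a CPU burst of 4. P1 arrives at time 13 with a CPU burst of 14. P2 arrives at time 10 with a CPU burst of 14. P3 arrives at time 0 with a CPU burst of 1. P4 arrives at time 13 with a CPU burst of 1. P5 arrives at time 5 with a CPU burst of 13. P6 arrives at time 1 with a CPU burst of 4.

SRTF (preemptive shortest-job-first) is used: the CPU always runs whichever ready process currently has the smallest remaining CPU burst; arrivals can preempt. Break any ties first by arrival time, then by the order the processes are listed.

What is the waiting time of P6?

Gantt: | P3 0-1 | P6 1-5 | P5 5-8 | P0 8-12 | P5 12-13 | P4 13-14 | P5 14-23 | P2 23-37 | P1 37-51 |
Completion: P0=12  P1=51  P2=37  P3=1  P4=14  P5=23  P6=5
Turnaround (C−A): P0=4  P1=38  P2=27  P3=1  P4=1  P5=18  P6=4
Waiting(P6) = turnaround − burst = 4 − 4 = 0

0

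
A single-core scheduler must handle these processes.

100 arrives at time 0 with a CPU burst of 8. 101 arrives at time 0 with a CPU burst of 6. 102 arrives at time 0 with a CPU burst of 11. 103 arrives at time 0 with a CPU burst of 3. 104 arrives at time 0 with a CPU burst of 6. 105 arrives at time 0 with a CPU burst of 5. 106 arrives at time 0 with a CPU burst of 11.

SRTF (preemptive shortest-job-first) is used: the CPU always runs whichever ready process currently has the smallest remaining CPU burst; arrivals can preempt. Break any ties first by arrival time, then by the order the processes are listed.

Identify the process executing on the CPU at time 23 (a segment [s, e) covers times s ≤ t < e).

Timeline: | 103 0-3 | 105 3-8 | 101 8-14 | 104 14-20 | 100 20-28 | 102 28-39 | 106 39-50 |
Completion: 100=28  101=14  102=39  103=3  104=20  105=8  106=50
Turnaround (C−A): 100=28  101=14  102=39  103=3  104=20  105=8  106=50

100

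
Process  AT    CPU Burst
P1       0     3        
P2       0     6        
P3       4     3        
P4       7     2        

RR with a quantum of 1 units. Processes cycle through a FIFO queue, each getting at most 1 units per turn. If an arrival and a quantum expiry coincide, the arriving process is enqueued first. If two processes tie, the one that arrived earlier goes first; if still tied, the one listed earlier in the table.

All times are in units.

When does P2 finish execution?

14

Schedule: | P1 0-1 | P2 1-2 | P1 2-3 | P2 3-4 | P1 4-5 | P3 5-6 | P2 6-7 | P3 7-8 | P4 8-9 | P2 9-10 | P3 10-11 | P4 11-12 | P2 12-14 |
Completion: P1=5  P2=14  P3=11  P4=12
Turnaround (C−A): P1=5  P2=14  P3=7  P4=5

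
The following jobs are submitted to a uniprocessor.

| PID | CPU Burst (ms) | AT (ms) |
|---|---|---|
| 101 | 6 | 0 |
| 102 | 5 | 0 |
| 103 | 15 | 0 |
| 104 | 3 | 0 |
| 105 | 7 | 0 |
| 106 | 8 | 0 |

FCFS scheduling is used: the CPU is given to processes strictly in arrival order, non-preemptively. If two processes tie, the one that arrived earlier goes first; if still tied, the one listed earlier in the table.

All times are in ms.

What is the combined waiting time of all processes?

108

Schedule: | 101 0-6 | 102 6-11 | 103 11-26 | 104 26-29 | 105 29-36 | 106 36-44 |
Completion: 101=6  102=11  103=26  104=29  105=36  106=44
Waiting = turnaround − burst: 101=0, 102=6, 103=11, 104=26, 105=29, 106=36
Total waiting = 0 + 6 + 11 + 26 + 29 + 36 = 108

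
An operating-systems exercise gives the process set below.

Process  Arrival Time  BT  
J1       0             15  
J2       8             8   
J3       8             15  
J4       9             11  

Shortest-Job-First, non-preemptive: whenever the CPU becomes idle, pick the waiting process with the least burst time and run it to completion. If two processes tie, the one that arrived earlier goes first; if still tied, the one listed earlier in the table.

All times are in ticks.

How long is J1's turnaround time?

Schedule: | J1 0-15 | J2 15-23 | J4 23-34 | J3 34-49 |
Completion: J1=15  J2=23  J3=49  J4=34
Turnaround (C−A): J1=15  J2=15  J3=41  J4=25
Turnaround(J1) = completion − arrival = 15 − 0 = 15

15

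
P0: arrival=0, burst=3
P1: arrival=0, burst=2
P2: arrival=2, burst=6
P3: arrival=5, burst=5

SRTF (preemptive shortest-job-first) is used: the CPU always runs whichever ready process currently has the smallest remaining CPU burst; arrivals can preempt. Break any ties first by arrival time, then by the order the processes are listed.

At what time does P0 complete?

5

Timeline: | P1 0-2 | P0 2-5 | P3 5-10 | P2 10-16 |
Completion: P0=5  P1=2  P2=16  P3=10
Turnaround (C−A): P0=5  P1=2  P2=14  P3=5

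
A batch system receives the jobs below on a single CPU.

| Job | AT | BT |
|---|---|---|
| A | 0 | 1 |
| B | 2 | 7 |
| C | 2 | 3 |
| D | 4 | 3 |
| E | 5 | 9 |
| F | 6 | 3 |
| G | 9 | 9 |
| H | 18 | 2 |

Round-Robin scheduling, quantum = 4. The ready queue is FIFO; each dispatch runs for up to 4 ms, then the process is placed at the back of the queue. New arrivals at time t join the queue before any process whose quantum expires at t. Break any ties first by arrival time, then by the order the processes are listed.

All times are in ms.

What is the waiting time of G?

Timeline: | A 0-1 | idle 1-2 | B 2-6 | C 6-9 | D 9-12 | E 12-16 | F 16-19 | B 19-22 | G 22-26 | E 26-30 | H 30-32 | G 32-36 | E 36-37 | G 37-38 |
Completion: A=1  B=22  C=9  D=12  E=37  F=19  G=38  H=32
Waiting(G) = turnaround − burst = 29 − 9 = 20

20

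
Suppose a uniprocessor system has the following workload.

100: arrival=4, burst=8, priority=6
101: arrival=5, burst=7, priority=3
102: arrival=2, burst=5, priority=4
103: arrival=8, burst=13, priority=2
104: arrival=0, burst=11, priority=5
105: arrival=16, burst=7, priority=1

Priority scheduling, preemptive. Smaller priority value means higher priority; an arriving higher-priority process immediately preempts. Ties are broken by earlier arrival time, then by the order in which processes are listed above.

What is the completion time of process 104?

Gantt: | 104 0-2 | 102 2-5 | 101 5-8 | 103 8-16 | 105 16-23 | 103 23-28 | 101 28-32 | 102 32-34 | 104 34-43 | 100 43-51 |
Completion: 100=51  101=32  102=34  103=28  104=43  105=23

43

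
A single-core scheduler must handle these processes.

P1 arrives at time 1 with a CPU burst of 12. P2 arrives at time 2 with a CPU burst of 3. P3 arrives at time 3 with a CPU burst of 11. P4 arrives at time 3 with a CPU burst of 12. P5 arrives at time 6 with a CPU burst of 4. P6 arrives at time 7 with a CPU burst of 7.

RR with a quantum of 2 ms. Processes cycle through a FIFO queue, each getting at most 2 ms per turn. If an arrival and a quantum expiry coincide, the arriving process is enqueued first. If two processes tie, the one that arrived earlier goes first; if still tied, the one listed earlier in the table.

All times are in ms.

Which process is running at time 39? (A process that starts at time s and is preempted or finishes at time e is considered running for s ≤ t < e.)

P1

Schedule: | idle 0-1 | P1 1-3 | P2 3-5 | P3 5-7 | P4 7-9 | P1 9-11 | P2 11-12 | P5 12-14 | P6 14-16 | P3 16-18 | P4 18-20 | P1 20-22 | P5 22-24 | P6 24-26 | P3 26-28 | P4 28-30 | P1 30-32 | P6 32-34 | P3 34-36 | P4 36-38 | P1 38-40 | P6 40-41 | P3 41-43 | P4 43-45 | P1 45-47 | P3 47-48 | P4 48-50 |
Completion: P1=47  P2=12  P3=48  P4=50  P5=24  P6=41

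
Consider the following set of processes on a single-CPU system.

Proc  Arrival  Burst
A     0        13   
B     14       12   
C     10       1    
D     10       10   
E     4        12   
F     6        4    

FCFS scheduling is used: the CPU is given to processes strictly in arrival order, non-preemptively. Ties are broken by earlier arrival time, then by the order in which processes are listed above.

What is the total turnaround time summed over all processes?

Timeline: | A 0-13 | E 13-25 | F 25-29 | C 29-30 | D 30-40 | B 40-52 |
Completion: A=13  B=52  C=30  D=40  E=25  F=29
Turnaround = completion − arrival: A=13, B=38, C=20, D=30, E=21, F=23
Total turnaround = 13 + 38 + 20 + 30 + 21 + 23 = 145

145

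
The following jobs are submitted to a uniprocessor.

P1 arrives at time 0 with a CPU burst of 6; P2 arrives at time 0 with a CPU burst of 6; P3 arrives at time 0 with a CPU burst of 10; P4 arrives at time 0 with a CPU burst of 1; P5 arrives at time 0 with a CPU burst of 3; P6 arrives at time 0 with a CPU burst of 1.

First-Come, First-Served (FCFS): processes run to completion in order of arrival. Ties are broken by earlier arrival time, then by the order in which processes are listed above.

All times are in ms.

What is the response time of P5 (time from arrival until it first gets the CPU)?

Schedule: | P1 0-6 | P2 6-12 | P3 12-22 | P4 22-23 | P5 23-26 | P6 26-27 |
Completion: P1=6  P2=12  P3=22  P4=23  P5=26  P6=27
Turnaround (C−A): P1=6  P2=12  P3=22  P4=23  P5=26  P6=27
Response(P5) = first start − arrival = 23 − 0 = 23

23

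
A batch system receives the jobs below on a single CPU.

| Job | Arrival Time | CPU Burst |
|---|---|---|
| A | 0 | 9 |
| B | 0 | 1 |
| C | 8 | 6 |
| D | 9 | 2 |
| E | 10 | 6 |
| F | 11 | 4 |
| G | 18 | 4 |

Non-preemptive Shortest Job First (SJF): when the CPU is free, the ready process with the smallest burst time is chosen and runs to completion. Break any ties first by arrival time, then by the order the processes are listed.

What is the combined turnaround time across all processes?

63

Gantt: | B 0-1 | A 1-10 | D 10-12 | F 12-16 | C 16-22 | G 22-26 | E 26-32 |
Completion: A=10  B=1  C=22  D=12  E=32  F=16  G=26
Turnaround = completion − arrival: A=10, B=1, C=14, D=3, E=22, F=5, G=8
Total turnaround = 10 + 1 + 14 + 3 + 22 + 5 + 8 = 63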